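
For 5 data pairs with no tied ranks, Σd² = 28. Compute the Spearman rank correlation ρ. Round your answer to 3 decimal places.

ρ = 1 − 6Σd² / [n(n²−1)] = 1 − 6×28 / (5×24)
  = 1 − 168/120 = 1 − 1.4000 ≈ -0.400

-0.400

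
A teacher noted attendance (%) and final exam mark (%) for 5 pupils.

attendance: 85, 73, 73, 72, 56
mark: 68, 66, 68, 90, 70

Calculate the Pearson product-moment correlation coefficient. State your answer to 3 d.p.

n = 5, Σx = 359, Σy = 362, Σx² = 26203, Σy² = 26604, Σxy = 25962
nΣxy − ΣxΣy = 129810 − 129958 = -148
nΣx² − (Σx)² = 131015 − 128881 = 2134; nΣy² − (Σy)² = 133020 − 131044 = 1976
r = -148 / √(2134 × 1976) = -148 / 2053.4809 ≈ -0.072

-0.072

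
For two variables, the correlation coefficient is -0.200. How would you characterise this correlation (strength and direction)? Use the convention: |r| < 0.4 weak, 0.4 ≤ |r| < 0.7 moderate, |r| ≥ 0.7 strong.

weak negative

r = -0.200 < 0 so the relationship is negative.
|r| = 0.200, which falls in the weak range.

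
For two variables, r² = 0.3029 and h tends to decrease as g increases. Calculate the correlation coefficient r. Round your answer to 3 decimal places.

|r| = √0.3029 = 0.550
The association is negative, so r = −0.550.

-0.550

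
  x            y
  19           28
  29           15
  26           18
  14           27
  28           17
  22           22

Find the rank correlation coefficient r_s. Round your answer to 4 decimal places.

-0.9429

Rank x: 2, 6, 4, 1, 5, 3
Rank y: 6, 1, 3, 5, 2, 4
d = rank(x) − rank(y): -4, 5, 1, -4, 3, -1; Σd² = 68
ρ = 1 − 6Σd² / [n(n²−1)] = 1 − 6×68 / (6×35) = 1 − 408/210 ≈ -0.9429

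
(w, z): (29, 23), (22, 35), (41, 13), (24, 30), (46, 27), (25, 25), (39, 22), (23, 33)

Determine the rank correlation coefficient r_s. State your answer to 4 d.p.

Rank w: 5, 1, 7, 3, 8, 4, 6, 2
Rank z: 3, 8, 1, 6, 5, 4, 2, 7
d = rank(w) − rank(z): 2, -7, 6, -3, 3, 0, 4, -5; Σd² = 148
ρ = 1 − 6Σd² / [n(n²−1)] = 1 − 6×148 / (8×63) = 1 − 888/504 ≈ -0.7619

-0.7619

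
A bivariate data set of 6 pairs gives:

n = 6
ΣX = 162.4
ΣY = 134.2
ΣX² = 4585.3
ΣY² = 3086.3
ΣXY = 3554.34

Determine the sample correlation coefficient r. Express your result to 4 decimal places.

-0.6155

r = (nΣXY − ΣXΣY) / √[(nΣX² − (ΣX)²)(nΣY² − (ΣY)²)]
Numerator: 6×3554.34 − 162.4×134.2 = -468.04
Denominator: √[(27511.8 − 26373.76)(18517.8 − 18009.64)] = √[1138.04 × 508.16] = 760.4646
r = -468.04 / 760.4646 ≈ -0.6155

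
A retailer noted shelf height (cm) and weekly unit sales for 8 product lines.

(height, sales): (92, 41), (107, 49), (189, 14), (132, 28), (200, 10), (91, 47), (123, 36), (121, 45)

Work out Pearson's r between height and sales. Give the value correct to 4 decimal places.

n = 8, Σx = 1055, Σy = 270, Σx² = 151109, Σy² = 10692, Σxy = 31507
nΣxy − ΣxΣy = 252056 − 284850 = -32794
nΣx² − (Σx)² = 1208872 − 1113025 = 95847; nΣy² − (Σy)² = 85536 − 72900 = 12636
r = -32794 / √(95847 × 12636) = -32794 / 34801.1881 ≈ -0.9423

-0.9423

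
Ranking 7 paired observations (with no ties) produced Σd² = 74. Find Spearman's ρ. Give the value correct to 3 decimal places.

ρ = 1 − 6Σd² / [n(n²−1)] = 1 − 6×74 / (7×48)
  = 1 − 444/336 = 1 − 1.3214 ≈ -0.321

-0.321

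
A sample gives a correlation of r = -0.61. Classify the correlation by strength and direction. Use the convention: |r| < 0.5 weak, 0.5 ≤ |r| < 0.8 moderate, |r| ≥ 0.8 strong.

r = -0.61 < 0 so the relationship is negative.
|r| = 0.61, which falls in the moderate range.

moderate negative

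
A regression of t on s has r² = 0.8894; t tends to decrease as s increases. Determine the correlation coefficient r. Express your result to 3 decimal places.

|r| = √0.8894 = 0.943
The association is negative, so r = −0.943.

-0.943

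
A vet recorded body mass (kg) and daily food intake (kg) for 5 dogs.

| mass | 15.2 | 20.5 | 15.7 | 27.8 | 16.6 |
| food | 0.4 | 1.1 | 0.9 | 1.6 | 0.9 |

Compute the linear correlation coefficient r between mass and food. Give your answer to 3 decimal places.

0.912

n = 5, Σx = 95.8, Σy = 4.9, Σx² = 1946.18, Σy² = 5.55, Σxy = 102.18
nΣxy − ΣxΣy = 510.9 − 469.42 = 41.48
nΣx² − (Σx)² = 9730.9 − 9177.64 = 553.26; nΣy² − (Σy)² = 27.75 − 24.01 = 3.74
r = 41.48 / √(553.26 × 3.74) = 41.48 / 45.4884 ≈ 0.912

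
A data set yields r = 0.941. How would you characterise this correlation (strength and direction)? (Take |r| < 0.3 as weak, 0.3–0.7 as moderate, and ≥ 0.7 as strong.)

strong positive

r = 0.941 > 0 so the relationship is positive.
|r| = 0.941, which falls in the strong range.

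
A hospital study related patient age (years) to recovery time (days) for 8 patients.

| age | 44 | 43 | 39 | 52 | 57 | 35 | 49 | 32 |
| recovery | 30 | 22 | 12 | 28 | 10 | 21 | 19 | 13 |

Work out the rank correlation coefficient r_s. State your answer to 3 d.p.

0.048

Rank age: 5, 4, 3, 7, 8, 2, 6, 1
Rank recovery: 8, 6, 2, 7, 1, 5, 4, 3
d = rank(age) − rank(recovery): -3, -2, 1, 0, 7, -3, 2, -2; Σd² = 80
ρ = 1 − 6Σd² / [n(n²−1)] = 1 − 6×80 / (8×63) = 1 − 480/504 ≈ 0.048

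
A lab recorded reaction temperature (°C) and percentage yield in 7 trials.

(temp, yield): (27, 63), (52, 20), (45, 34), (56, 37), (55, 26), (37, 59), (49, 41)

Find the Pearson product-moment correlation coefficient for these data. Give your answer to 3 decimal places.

-0.864

n = 7, Σx = 321, Σy = 280, Σx² = 15389, Σy² = 12732, Σxy = 11965
nΣxy − ΣxΣy = 83755 − 89880 = -6125
nΣx² − (Σx)² = 107723 − 103041 = 4682; nΣy² − (Σy)² = 89124 − 78400 = 10724
r = -6125 / √(4682 × 10724) = -6125 / 7085.8851 ≈ -0.864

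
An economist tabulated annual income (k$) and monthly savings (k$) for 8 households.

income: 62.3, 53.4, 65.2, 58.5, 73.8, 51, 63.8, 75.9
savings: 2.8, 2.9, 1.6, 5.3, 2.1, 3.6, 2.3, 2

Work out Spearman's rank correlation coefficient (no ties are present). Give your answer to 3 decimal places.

Rank income: 4, 2, 6, 3, 7, 1, 5, 8
Rank savings: 5, 6, 1, 8, 3, 7, 4, 2
d = rank(income) − rank(savings): -1, -4, 5, -5, 4, -6, 1, 6; Σd² = 156
ρ = 1 − 6Σd² / [n(n²−1)] = 1 − 6×156 / (8×63) = 1 − 936/504 ≈ -0.857

-0.857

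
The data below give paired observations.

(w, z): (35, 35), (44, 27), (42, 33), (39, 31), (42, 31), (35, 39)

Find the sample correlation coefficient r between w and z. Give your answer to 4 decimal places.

n = 6, Σw = 237, Σz = 196, Σw² = 9435, Σz² = 6486, Σwz = 7675
nΣwz − ΣwΣz = 46050 − 46452 = -402
nΣw² − (Σw)² = 56610 − 56169 = 441; nΣz² − (Σz)² = 38916 − 38416 = 500
r = -402 / √(441 × 500) = -402 / 469.5743 ≈ -0.8561

-0.8561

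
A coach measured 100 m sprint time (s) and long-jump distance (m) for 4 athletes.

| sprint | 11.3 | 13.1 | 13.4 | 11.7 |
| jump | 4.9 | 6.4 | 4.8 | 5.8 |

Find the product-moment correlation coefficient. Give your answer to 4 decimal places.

0.1599

n = 4, Σx = 49.5, Σy = 21.9, Σx² = 615.75, Σy² = 121.65, Σxy = 271.39
nΣxy − ΣxΣy = 1085.56 − 1084.05 = 1.51
nΣx² − (Σx)² = 2463 − 2450.25 = 12.75; nΣy² − (Σy)² = 486.6 − 479.61 = 6.99
r = 1.51 / √(12.75 × 6.99) = 1.51 / 9.4405 ≈ 0.1599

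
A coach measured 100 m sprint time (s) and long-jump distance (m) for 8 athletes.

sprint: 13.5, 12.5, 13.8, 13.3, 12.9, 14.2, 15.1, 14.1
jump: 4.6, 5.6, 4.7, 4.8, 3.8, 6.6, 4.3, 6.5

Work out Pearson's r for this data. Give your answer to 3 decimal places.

0.139

n = 8, Σx = 109.4, Σy = 40.9, Σx² = 1500.7, Σy² = 216.39, Σxy = 560.12
nΣxy − ΣxΣy = 4480.96 − 4474.46 = 6.5
nΣx² − (Σx)² = 12005.6 − 11968.36 = 37.24; nΣy² − (Σy)² = 1731.12 − 1672.81 = 58.31
r = 6.5 / √(37.24 × 58.31) = 6.5 / 46.5990 ≈ 0.139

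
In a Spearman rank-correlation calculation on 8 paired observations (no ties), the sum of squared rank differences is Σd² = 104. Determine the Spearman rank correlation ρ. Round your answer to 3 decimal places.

ρ = 1 − 6Σd² / [n(n²−1)] = 1 − 6×104 / (8×63)
  = 1 − 624/504 = 1 − 1.2381 ≈ -0.238

-0.238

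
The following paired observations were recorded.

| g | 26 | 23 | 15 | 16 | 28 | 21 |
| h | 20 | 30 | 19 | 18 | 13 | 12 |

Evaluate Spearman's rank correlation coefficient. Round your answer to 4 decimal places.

Rank g: 5, 4, 1, 2, 6, 3
Rank h: 5, 6, 4, 3, 2, 1
d = rank(g) − rank(h): 0, -2, -3, -1, 4, 2; Σd² = 34
ρ = 1 − 6Σd² / [n(n²−1)] = 1 − 6×34 / (6×35) = 1 − 204/210 ≈ 0.0286

0.0286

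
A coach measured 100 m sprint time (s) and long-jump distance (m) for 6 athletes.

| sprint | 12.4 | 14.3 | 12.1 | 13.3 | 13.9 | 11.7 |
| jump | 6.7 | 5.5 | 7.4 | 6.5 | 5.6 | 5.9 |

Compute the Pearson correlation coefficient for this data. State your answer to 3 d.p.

-0.609

n = 6, Σx = 77.7, Σy = 37.6, Σx² = 1011.65, Σy² = 238.32, Σxy = 484.59
nΣxy − ΣxΣy = 2907.54 − 2921.52 = -13.98
nΣx² − (Σx)² = 6069.9 − 6037.29 = 32.61; nΣy² − (Σy)² = 1429.92 − 1413.76 = 16.16
r = -13.98 / √(32.61 × 16.16) = -13.98 / 22.9560 ≈ -0.609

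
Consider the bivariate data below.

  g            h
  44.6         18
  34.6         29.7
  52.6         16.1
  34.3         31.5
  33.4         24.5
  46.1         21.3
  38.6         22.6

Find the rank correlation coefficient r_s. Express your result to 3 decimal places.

Rank g: 5, 3, 7, 2, 1, 6, 4
Rank h: 2, 6, 1, 7, 5, 3, 4
d = rank(g) − rank(h): 3, -3, 6, -5, -4, 3, 0; Σd² = 104
ρ = 1 − 6Σd² / [n(n²−1)] = 1 − 6×104 / (7×48) = 1 − 624/336 ≈ -0.857

-0.857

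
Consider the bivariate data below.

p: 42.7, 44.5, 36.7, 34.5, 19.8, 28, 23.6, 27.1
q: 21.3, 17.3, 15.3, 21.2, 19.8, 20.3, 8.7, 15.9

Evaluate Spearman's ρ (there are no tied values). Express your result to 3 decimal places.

0.310

Rank p: 7, 8, 6, 5, 1, 4, 2, 3
Rank q: 8, 4, 2, 7, 5, 6, 1, 3
d = rank(p) − rank(q): -1, 4, 4, -2, -4, -2, 1, 0; Σd² = 58
ρ = 1 − 6Σd² / [n(n²−1)] = 1 − 6×58 / (8×63) = 1 − 348/504 ≈ 0.310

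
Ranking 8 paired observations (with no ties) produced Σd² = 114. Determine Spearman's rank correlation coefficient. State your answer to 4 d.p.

-0.3571

ρ = 1 − 6Σd² / [n(n²−1)] = 1 − 6×114 / (8×63)
  = 1 − 684/504 = 1 − 1.35714 ≈ -0.3571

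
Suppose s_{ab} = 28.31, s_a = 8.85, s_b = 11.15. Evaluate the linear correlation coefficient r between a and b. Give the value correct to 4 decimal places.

0.2869

r = Cov(a,b) / (s_a · s_b) = 28.31 / (8.85 × 11.15)
  = 28.31 / 98.6775 ≈ 0.2869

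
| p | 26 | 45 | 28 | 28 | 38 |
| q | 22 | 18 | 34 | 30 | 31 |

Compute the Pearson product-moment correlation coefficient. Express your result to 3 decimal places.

-0.469

n = 5, Σp = 165, Σq = 135, Σp² = 5713, Σq² = 3825, Σpq = 4352
nΣpq − ΣpΣq = 21760 − 22275 = -515
nΣp² − (Σp)² = 28565 − 27225 = 1340; nΣq² − (Σq)² = 19125 − 18225 = 900
r = -515 / √(1340 × 900) = -515 / 1098.1803 ≈ -0.469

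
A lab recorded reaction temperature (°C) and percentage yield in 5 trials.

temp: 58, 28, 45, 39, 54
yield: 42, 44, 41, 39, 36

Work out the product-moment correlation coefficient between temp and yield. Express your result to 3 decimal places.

-0.490

n = 5, Σx = 224, Σy = 202, Σx² = 10610, Σy² = 8198, Σxy = 8978
nΣxy − ΣxΣy = 44890 − 45248 = -358
nΣx² − (Σx)² = 53050 − 50176 = 2874; nΣy² − (Σy)² = 40990 − 40804 = 186
r = -358 / √(2874 × 186) = -358 / 731.1388 ≈ -0.490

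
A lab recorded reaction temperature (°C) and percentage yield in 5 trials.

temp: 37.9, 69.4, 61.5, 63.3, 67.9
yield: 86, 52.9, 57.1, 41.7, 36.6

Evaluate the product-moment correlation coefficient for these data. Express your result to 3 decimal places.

n = 5, Σx = 300, Σy = 274.3, Σx² = 18652.32, Σy² = 16533.27, Σxy = 15567.06
nΣxy − ΣxΣy = 77835.3 − 82290 = -4454.7
nΣx² − (Σx)² = 93261.6 − 90000 = 3261.6; nΣy² − (Σy)² = 82666.35 − 75240.49 = 7425.86
r = -4454.7 / √(3261.6 × 7425.86) = -4454.7 / 4921.4007 ≈ -0.905

-0.905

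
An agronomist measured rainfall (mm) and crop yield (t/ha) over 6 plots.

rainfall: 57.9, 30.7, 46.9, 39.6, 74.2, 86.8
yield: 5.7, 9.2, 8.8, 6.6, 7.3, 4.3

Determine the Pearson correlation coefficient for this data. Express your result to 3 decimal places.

-0.734

n = 6, Σx = 336.1, Σy = 41.9, Σx² = 21102.55, Σy² = 309.91, Σxy = 2201.45
nΣxy − ΣxΣy = 13208.7 − 14082.59 = -873.89
nΣx² − (Σx)² = 126615.3 − 112963.21 = 13652.09; nΣy² − (Σy)² = 1859.46 − 1755.61 = 103.85
r = -873.89 / √(13652.09 × 103.85) = -873.89 / 1190.7013 ≈ -0.734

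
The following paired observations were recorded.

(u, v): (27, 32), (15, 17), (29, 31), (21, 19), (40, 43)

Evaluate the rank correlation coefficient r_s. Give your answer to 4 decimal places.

0.9000

Rank u: 3, 1, 4, 2, 5
Rank v: 4, 1, 3, 2, 5
d = rank(u) − rank(v): -1, 0, 1, 0, 0; Σd² = 2
ρ = 1 − 6Σd² / [n(n²−1)] = 1 − 6×2 / (5×24) = 1 − 12/120 ≈ 0.9000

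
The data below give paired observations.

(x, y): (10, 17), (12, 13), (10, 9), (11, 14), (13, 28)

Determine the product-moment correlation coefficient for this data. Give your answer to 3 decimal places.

n = 5, Σx = 56, Σy = 81, Σx² = 634, Σy² = 1519, Σxy = 934
nΣxy − ΣxΣy = 4670 − 4536 = 134
nΣx² − (Σx)² = 3170 − 3136 = 34; nΣy² − (Σy)² = 7595 − 6561 = 1034
r = 134 / √(34 × 1034) = 134 / 187.4993 ≈ 0.715

0.715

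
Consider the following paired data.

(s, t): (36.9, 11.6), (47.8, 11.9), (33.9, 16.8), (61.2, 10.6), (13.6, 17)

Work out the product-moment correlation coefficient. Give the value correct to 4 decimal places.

n = 5, Σs = 193.4, Σt = 67.9, Σs² = 8726.06, Σt² = 959.77, Σst = 2446.3
nΣst − ΣsΣt = 12231.5 − 13131.86 = -900.36
nΣs² − (Σs)² = 43630.3 − 37403.56 = 6226.74; nΣt² − (Σt)² = 4798.85 − 4610.41 = 188.44
r = -900.36 / √(6226.74 × 188.44) = -900.36 / 1083.2206 ≈ -0.8312

-0.8312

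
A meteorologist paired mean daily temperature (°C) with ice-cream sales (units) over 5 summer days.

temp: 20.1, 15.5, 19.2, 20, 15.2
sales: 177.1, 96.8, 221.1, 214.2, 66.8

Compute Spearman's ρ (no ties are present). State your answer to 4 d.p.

0.6000

Rank temp: 5, 2, 3, 4, 1
Rank sales: 3, 2, 5, 4, 1
d = rank(temp) − rank(sales): 2, 0, -2, 0, 0; Σd² = 8
ρ = 1 − 6Σd² / [n(n²−1)] = 1 − 6×8 / (5×24) = 1 − 48/120 ≈ 0.6000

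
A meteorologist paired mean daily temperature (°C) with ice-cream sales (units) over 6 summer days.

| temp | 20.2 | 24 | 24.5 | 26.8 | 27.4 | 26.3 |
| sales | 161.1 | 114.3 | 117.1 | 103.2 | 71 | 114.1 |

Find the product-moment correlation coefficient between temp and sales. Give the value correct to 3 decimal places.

n = 6, Σx = 149.2, Σy = 680.8, Σx² = 3744.98, Σy² = 81440.16, Σxy = 16578.36
nΣxy − ΣxΣy = 99470.16 − 101575.36 = -2105.2
nΣx² − (Σx)² = 22469.88 − 22260.64 = 209.24; nΣy² − (Σy)² = 488640.96 − 463488.64 = 25152.32
r = -2105.2 / √(209.24 × 25152.32) = -2105.2 / 2294.0949 ≈ -0.918

-0.918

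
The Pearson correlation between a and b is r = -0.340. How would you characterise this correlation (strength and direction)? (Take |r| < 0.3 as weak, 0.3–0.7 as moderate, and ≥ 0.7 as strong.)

r = -0.340 < 0 so the relationship is negative.
|r| = 0.340, which falls in the moderate range.

moderate negative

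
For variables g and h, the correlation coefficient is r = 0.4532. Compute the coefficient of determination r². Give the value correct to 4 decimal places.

r² = (0.4532)² = 0.2054

0.2054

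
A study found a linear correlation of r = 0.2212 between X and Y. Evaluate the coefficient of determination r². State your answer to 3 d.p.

r² = (0.2212)² = 0.049

0.049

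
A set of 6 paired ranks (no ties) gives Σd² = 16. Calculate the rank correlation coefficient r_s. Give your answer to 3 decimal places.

0.543

ρ = 1 − 6Σd² / [n(n²−1)] = 1 − 6×16 / (6×35)
  = 1 − 96/210 = 1 − 0.4571 ≈ 0.543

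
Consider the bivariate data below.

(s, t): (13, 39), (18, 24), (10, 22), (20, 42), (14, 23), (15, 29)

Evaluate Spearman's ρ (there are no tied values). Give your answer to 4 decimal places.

Rank s: 2, 5, 1, 6, 3, 4
Rank t: 5, 3, 1, 6, 2, 4
d = rank(s) − rank(t): -3, 2, 0, 0, 1, 0; Σd² = 14
ρ = 1 − 6Σd² / [n(n²−1)] = 1 − 6×14 / (6×35) = 1 − 84/210 ≈ 0.6000

0.6000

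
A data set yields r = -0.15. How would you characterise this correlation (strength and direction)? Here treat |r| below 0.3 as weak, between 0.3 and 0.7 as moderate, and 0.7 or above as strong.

r = -0.15 < 0 so the relationship is negative.
|r| = 0.15, which falls in the weak range.

weak negative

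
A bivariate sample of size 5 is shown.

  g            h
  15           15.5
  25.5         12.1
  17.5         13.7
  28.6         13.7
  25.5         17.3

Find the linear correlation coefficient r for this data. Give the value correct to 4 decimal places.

-0.1546

n = 5, Σg = 112.1, Σh = 72.3, Σg² = 2649.71, Σh² = 1061.33, Σgh = 1613.77
nΣgh − ΣgΣh = 8068.85 − 8104.83 = -35.98
nΣg² − (Σg)² = 13248.55 − 12566.41 = 682.14; nΣh² − (Σh)² = 5306.65 − 5227.29 = 79.36
r = -35.98 / √(682.14 × 79.36) = -35.98 / 232.6685 ≈ -0.1546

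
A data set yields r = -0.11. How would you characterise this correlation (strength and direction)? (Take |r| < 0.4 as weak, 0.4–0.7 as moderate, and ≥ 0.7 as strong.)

weak negative

r = -0.11 < 0 so the relationship is negative.
|r| = 0.11, which falls in the weak range.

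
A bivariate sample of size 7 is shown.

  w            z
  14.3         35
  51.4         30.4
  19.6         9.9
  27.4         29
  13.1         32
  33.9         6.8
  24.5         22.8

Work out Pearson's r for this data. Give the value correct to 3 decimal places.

-0.119

n = 7, Σw = 184.2, Σz = 165.9, Σw² = 5902.44, Σz² = 4678.25, Σwz = 4260.02
nΣwz − ΣwΣz = 29820.14 − 30558.78 = -738.64
nΣw² − (Σw)² = 41317.08 − 33929.64 = 7387.44; nΣz² − (Σz)² = 32747.75 − 27522.81 = 5224.94
r = -738.64 / √(7387.44 × 5224.94) = -738.64 / 6212.8038 ≈ -0.119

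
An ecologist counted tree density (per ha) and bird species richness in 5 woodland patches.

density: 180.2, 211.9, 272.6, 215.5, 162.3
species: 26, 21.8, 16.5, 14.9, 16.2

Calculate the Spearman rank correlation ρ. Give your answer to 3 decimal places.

Rank density: 2, 3, 5, 4, 1
Rank species: 5, 4, 3, 1, 2
d = rank(density) − rank(species): -3, -1, 2, 3, -1; Σd² = 24
ρ = 1 − 6Σd² / [n(n²−1)] = 1 − 6×24 / (5×24) = 1 − 144/120 ≈ -0.200

-0.200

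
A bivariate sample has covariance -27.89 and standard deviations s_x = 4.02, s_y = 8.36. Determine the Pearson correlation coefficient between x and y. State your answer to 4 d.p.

-0.8299

r = Cov(x,y) / (s_x · s_y) = -27.89 / (4.02 × 8.36)
  = -27.89 / 33.6072 ≈ -0.8299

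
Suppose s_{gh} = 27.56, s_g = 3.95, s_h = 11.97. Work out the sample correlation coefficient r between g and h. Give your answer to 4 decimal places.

r = Cov(g,h) / (s_g · s_h) = 27.56 / (3.95 × 11.97)
  = 27.56 / 47.2815 ≈ 0.5829

0.5829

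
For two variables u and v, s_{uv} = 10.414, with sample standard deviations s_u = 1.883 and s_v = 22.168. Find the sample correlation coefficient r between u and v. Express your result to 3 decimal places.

0.249

r = Cov(u,v) / (s_u · s_v) = 10.414 / (1.883 × 22.168)
  = 10.414 / 41.7423 ≈ 0.249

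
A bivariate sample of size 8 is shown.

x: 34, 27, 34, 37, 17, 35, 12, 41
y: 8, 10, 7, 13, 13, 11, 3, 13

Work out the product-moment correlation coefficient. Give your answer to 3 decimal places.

n = 8, Σx = 237, Σy = 78, Σx² = 7749, Σy² = 850, Σxy = 2436
nΣxy − ΣxΣy = 19488 − 18486 = 1002
nΣx² − (Σx)² = 61992 − 56169 = 5823; nΣy² − (Σy)² = 6800 − 6084 = 716
r = 1002 / √(5823 × 716) = 1002 / 2041.8785 ≈ 0.491

0.491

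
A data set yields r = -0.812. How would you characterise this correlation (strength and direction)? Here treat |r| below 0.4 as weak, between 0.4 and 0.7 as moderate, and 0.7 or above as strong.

strong negative

r = -0.812 < 0 so the relationship is negative.
|r| = 0.812, which falls in the strong range.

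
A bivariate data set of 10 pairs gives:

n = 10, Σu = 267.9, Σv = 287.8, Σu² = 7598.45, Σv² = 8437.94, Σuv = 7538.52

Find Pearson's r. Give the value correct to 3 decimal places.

-0.671

r = (nΣuv − ΣuΣv) / √[(nΣu² − (Σu)²)(nΣv² − (Σv)²)]
Numerator: 10×7538.52 − 267.9×287.8 = -1716.42
Denominator: √[(75984.5 − 71770.41)(84379.4 − 82828.84)] = √[4214.09 × 1550.56] = 2556.2080
r = -1716.42 / 2556.2080 ≈ -0.671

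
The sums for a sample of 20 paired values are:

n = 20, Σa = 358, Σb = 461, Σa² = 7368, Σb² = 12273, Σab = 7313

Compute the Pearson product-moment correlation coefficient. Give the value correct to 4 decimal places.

r = (nΣab − ΣaΣb) / √[(nΣa² − (Σa)²)(nΣb² − (Σb)²)]
Numerator: 20×7313 − 358×461 = -18778
Denominator: √[(147360 − 128164)(245460 − 212521)] = √[19196 × 32939] = 25145.5174
r = -18778 / 25145.5174 ≈ -0.7468

-0.7468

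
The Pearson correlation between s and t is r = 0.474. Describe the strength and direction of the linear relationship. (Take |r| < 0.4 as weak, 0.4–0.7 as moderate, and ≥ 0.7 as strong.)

r = 0.474 > 0 so the relationship is positive.
|r| = 0.474, which falls in the moderate range.

moderate positive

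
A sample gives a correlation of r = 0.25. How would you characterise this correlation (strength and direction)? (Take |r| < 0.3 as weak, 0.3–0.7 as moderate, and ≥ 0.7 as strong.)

weak positive

r = 0.25 > 0 so the relationship is positive.
|r| = 0.25, which falls in the weak range.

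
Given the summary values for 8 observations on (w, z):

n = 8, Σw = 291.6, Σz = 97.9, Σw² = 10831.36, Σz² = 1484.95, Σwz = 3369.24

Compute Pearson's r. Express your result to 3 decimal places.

r = (nΣwz − ΣwΣz) / √[(nΣw² − (Σw)²)(nΣz² − (Σz)²)]
Numerator: 8×3369.24 − 291.6×97.9 = -1593.72
Denominator: √[(86650.88 − 85030.56)(11879.6 − 9584.41)] = √[1620.32 × 2295.19] = 1928.4559
r = -1593.72 / 1928.4559 ≈ -0.826

-0.826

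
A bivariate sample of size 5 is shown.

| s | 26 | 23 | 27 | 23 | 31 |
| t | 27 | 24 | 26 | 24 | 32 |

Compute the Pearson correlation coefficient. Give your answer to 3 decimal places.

n = 5, Σs = 130, Σt = 133, Σs² = 3424, Σt² = 3581, Σst = 3500
nΣst − ΣsΣt = 17500 − 17290 = 210
nΣs² − (Σs)² = 17120 − 16900 = 220; nΣt² − (Σt)² = 17905 − 17689 = 216
r = 210 / √(220 × 216) = 210 / 217.9908 ≈ 0.963

0.963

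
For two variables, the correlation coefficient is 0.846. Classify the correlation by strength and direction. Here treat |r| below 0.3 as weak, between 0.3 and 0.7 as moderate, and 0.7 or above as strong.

r = 0.846 > 0 so the relationship is positive.
|r| = 0.846, which falls in the strong range.

strong positive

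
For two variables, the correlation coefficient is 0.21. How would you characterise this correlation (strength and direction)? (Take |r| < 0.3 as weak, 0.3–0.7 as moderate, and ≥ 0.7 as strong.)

r = 0.21 > 0 so the relationship is positive.
|r| = 0.21, which falls in the weak range.

weak positive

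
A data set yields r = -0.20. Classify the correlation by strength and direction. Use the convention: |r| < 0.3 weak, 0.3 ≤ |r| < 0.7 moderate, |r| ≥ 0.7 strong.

r = -0.20 < 0 so the relationship is negative.
|r| = 0.20, which falls in the weak range.

weak negative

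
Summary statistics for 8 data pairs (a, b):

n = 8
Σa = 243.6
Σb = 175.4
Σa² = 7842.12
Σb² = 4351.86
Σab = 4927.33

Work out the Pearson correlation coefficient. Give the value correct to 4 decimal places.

-0.8922

r = (nΣab − ΣaΣb) / √[(nΣa² − (Σa)²)(nΣb² − (Σb)²)]
Numerator: 8×4927.33 − 243.6×175.4 = -3308.8
Denominator: √[(62736.96 − 59340.96)(34814.88 − 30765.16)] = √[3396 × 4049.72] = 3708.4834
r = -3308.8 / 3708.4834 ≈ -0.8922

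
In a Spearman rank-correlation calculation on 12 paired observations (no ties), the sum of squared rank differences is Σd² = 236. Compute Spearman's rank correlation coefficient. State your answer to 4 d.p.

ρ = 1 − 6Σd² / [n(n²−1)] = 1 − 6×236 / (12×143)
  = 1 − 1416/1716 = 1 − 0.82517 ≈ 0.1748

0.1748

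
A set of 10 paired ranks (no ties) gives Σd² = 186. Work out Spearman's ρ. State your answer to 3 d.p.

ρ = 1 − 6Σd² / [n(n²−1)] = 1 − 6×186 / (10×99)
  = 1 − 1116/990 = 1 − 1.1273 ≈ -0.127

-0.127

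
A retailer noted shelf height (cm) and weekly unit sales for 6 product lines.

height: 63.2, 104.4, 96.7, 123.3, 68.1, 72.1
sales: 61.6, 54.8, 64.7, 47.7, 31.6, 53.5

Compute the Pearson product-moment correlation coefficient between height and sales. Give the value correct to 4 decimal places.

n = 6, Σx = 527.8, Σy = 313.9, Σx² = 49283.4, Σy² = 17119.79, Σxy = 27761.45
nΣxy − ΣxΣy = 166568.7 − 165676.42 = 892.28
nΣx² − (Σx)² = 295700.4 − 278572.84 = 17127.56; nΣy² − (Σy)² = 102718.74 − 98533.21 = 4185.53
r = 892.28 / √(17127.56 × 4185.53) = 892.28 / 8466.8717 ≈ 0.1054

0.1054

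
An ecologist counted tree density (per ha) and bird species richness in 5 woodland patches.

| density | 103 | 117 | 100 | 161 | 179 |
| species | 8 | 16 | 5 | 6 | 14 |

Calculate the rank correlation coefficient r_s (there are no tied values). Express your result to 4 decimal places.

0.5000

Rank density: 2, 3, 1, 4, 5
Rank species: 3, 5, 1, 2, 4
d = rank(density) − rank(species): -1, -2, 0, 2, 1; Σd² = 10
ρ = 1 − 6Σd² / [n(n²−1)] = 1 − 6×10 / (5×24) = 1 − 60/120 ≈ 0.5000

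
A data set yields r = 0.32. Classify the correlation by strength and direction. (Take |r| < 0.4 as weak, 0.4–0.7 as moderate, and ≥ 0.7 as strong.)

weak positive

r = 0.32 > 0 so the relationship is positive.
|r| = 0.32, which falls in the weak range.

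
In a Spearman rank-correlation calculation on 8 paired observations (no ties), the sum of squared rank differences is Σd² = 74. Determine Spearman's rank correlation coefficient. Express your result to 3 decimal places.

0.119

ρ = 1 − 6Σd² / [n(n²−1)] = 1 − 6×74 / (8×63)
  = 1 − 444/504 = 1 − 0.8810 ≈ 0.119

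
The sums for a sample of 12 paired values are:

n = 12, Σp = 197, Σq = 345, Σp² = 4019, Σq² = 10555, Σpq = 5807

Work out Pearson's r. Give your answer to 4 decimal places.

r = (nΣpq − ΣpΣq) / √[(nΣp² − (Σp)²)(nΣq² − (Σq)²)]
Numerator: 12×5807 − 197×345 = 1719
Denominator: √[(48228 − 38809)(126660 − 119025)] = √[9419 × 7635] = 8480.2161
r = 1719 / 8480.2161 ≈ 0.2027

0.2027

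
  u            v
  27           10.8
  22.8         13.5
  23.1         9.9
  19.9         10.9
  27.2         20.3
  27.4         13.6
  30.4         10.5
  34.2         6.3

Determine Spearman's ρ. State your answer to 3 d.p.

Rank u: 4, 2, 3, 1, 5, 6, 7, 8
Rank v: 4, 6, 2, 5, 8, 7, 3, 1
d = rank(u) − rank(v): 0, -4, 1, -4, -3, -1, 4, 7; Σd² = 108
ρ = 1 − 6Σd² / [n(n²−1)] = 1 − 6×108 / (8×63) = 1 − 648/504 ≈ -0.286

-0.286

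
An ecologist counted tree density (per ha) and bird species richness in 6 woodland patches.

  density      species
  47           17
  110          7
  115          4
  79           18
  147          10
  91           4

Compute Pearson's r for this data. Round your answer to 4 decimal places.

n = 6, Σx = 589, Σy = 60, Σx² = 63665, Σy² = 794, Σxy = 5285
nΣxy − ΣxΣy = 31710 − 35340 = -3630
nΣx² − (Σx)² = 381990 − 346921 = 35069; nΣy² − (Σy)² = 4764 − 3600 = 1164
r = -3630 / √(35069 × 1164) = -3630 / 6389.0779 ≈ -0.5682

-0.5682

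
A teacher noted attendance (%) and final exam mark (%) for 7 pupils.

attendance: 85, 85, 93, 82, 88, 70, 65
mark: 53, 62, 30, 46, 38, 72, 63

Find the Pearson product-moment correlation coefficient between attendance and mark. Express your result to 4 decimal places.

-0.8017

n = 7, Σx = 568, Σy = 364, Σx² = 46692, Σy² = 20266, Σxy = 28816
nΣxy − ΣxΣy = 201712 − 206752 = -5040
nΣx² − (Σx)² = 326844 − 322624 = 4220; nΣy² − (Σy)² = 141862 − 132496 = 9366
r = -5040 / √(4220 × 9366) = -5040 / 6286.8529 ≈ -0.8017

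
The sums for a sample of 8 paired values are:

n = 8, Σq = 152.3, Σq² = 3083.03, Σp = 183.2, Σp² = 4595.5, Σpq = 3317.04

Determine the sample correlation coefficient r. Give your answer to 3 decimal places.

-0.629

r = (nΣpq − ΣpΣq) / √[(nΣp² − (Σp)²)(nΣq² − (Σq)²)]
Numerator: 8×3317.04 − 183.2×152.3 = -1365.04
Denominator: √[(36764 − 33562.24)(24664.24 − 23195.29)] = √[3201.76 × 1468.95] = 2168.6921
r = -1365.04 / 2168.6921 ≈ -0.629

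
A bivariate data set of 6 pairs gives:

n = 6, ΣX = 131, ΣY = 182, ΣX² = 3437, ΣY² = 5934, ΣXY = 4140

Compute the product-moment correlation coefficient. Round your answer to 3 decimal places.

0.341

r = (nΣXY − ΣXΣY) / √[(nΣX² − (ΣX)²)(nΣY² − (ΣY)²)]
Numerator: 6×4140 − 131×182 = 998
Denominator: √[(20622 − 17161)(35604 − 33124)] = √[3461 × 2480] = 2929.7235
r = 998 / 2929.7235 ≈ 0.341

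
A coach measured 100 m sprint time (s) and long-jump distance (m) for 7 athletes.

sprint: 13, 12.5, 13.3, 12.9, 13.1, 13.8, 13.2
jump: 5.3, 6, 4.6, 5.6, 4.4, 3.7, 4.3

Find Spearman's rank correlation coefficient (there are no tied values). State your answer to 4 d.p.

Rank sprint: 3, 1, 6, 2, 4, 7, 5
Rank jump: 5, 7, 4, 6, 3, 1, 2
d = rank(sprint) − rank(jump): -2, -6, 2, -4, 1, 6, 3; Σd² = 106
ρ = 1 − 6Σd² / [n(n²−1)] = 1 − 6×106 / (7×48) = 1 − 636/336 ≈ -0.8929

-0.8929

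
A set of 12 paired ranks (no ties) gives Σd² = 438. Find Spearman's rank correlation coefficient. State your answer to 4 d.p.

ρ = 1 − 6Σd² / [n(n²−1)] = 1 − 6×438 / (12×143)
  = 1 − 2628/1716 = 1 − 1.53147 ≈ -0.5315

-0.5315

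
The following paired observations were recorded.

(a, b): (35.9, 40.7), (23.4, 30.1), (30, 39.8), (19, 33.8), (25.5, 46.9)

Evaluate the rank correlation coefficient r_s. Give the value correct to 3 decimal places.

Rank a: 5, 2, 4, 1, 3
Rank b: 4, 1, 3, 2, 5
d = rank(a) − rank(b): 1, 1, 1, -1, -2; Σd² = 8
ρ = 1 − 6Σd² / [n(n²−1)] = 1 − 6×8 / (5×24) = 1 − 48/120 ≈ 0.600

0.600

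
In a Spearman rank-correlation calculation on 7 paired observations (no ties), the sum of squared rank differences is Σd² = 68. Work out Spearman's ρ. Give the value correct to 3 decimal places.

ρ = 1 − 6Σd² / [n(n²−1)] = 1 − 6×68 / (7×48)
  = 1 − 408/336 = 1 − 1.2143 ≈ -0.214

-0.214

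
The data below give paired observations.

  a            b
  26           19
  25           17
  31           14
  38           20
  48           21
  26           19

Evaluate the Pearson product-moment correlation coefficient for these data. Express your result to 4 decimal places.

0.5126

n = 6, Σa = 194, Σb = 110, Σa² = 6686, Σb² = 2048, Σab = 3615
nΣab − ΣaΣb = 21690 − 21340 = 350
nΣa² − (Σa)² = 40116 − 37636 = 2480; nΣb² − (Σb)² = 12288 − 12100 = 188
r = 350 / √(2480 × 188) = 350 / 682.8177 ≈ 0.5126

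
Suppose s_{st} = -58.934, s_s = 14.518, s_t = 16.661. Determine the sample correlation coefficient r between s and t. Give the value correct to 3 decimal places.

-0.244

r = Cov(s,t) / (s_s · s_t) = -58.934 / (14.518 × 16.661)
  = -58.934 / 241.8844 ≈ -0.244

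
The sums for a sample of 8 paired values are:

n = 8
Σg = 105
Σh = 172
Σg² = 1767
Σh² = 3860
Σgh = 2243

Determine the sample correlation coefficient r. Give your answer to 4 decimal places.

-0.0578

r = (nΣgh − ΣgΣh) / √[(nΣg² − (Σg)²)(nΣh² − (Σh)²)]
Numerator: 8×2243 − 105×172 = -116
Denominator: √[(14136 − 11025)(30880 − 29584)] = √[3111 × 1296] = 2007.9482
r = -116 / 2007.9482 ≈ -0.0578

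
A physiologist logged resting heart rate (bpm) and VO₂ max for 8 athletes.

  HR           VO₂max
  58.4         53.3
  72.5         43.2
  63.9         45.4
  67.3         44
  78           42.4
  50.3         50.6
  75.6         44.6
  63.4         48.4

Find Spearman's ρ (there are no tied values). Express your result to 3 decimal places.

-0.905

Rank HR: 2, 6, 4, 5, 8, 1, 7, 3
Rank VO₂max: 8, 2, 5, 3, 1, 7, 4, 6
d = rank(HR) − rank(VO₂max): -6, 4, -1, 2, 7, -6, 3, -3; Σd² = 160
ρ = 1 − 6Σd² / [n(n²−1)] = 1 − 6×160 / (8×63) = 1 − 960/504 ≈ -0.905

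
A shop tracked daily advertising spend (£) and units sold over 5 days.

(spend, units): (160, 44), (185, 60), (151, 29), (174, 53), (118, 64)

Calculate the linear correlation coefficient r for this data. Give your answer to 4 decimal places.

n = 5, Σx = 788, Σy = 250, Σx² = 126826, Σy² = 13282, Σxy = 39293
nΣxy − ΣxΣy = 196465 − 197000 = -535
nΣx² − (Σx)² = 634130 − 620944 = 13186; nΣy² − (Σy)² = 66410 − 62500 = 3910
r = -535 / √(13186 × 3910) = -535 / 7180.3384 ≈ -0.0745

-0.0745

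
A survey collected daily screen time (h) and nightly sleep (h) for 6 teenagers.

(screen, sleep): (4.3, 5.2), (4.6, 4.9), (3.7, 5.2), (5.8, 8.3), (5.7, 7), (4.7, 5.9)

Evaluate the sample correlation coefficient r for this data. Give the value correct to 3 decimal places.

0.874

n = 6, Σx = 28.8, Σy = 36.5, Σx² = 141.56, Σy² = 230.79, Σxy = 179.91
nΣxy − ΣxΣy = 1079.46 − 1051.2 = 28.26
nΣx² − (Σx)² = 849.36 − 829.44 = 19.92; nΣy² − (Σy)² = 1384.74 − 1332.25 = 52.49
r = 28.26 / √(19.92 × 52.49) = 28.26 / 32.3358 ≈ 0.874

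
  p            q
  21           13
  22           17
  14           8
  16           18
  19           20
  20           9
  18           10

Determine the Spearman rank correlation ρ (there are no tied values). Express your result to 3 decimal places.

0.250

Rank p: 6, 7, 1, 2, 4, 5, 3
Rank q: 4, 5, 1, 6, 7, 2, 3
d = rank(p) − rank(q): 2, 2, 0, -4, -3, 3, 0; Σd² = 42
ρ = 1 − 6Σd² / [n(n²−1)] = 1 − 6×42 / (7×48) = 1 − 252/336 ≈ 0.250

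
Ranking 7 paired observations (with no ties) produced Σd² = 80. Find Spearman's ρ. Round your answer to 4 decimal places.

ρ = 1 − 6Σd² / [n(n²−1)] = 1 − 6×80 / (7×48)
  = 1 − 480/336 = 1 − 1.42857 ≈ -0.4286

-0.4286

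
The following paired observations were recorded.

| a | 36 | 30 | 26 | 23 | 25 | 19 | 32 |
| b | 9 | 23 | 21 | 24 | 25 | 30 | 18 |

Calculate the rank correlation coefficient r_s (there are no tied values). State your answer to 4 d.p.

-0.9286

Rank a: 7, 5, 4, 2, 3, 1, 6
Rank b: 1, 4, 3, 5, 6, 7, 2
d = rank(a) − rank(b): 6, 1, 1, -3, -3, -6, 4; Σd² = 108
ρ = 1 − 6Σd² / [n(n²−1)] = 1 − 6×108 / (7×48) = 1 − 648/336 ≈ -0.9286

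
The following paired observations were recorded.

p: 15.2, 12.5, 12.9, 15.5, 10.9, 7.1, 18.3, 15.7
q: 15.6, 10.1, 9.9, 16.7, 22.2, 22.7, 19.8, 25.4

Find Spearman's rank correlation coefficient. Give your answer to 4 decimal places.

0.0476

Rank p: 5, 3, 4, 6, 2, 1, 8, 7
Rank q: 3, 2, 1, 4, 6, 7, 5, 8
d = rank(p) − rank(q): 2, 1, 3, 2, -4, -6, 3, -1; Σd² = 80
ρ = 1 − 6Σd² / [n(n²−1)] = 1 − 6×80 / (8×63) = 1 − 480/504 ≈ 0.0476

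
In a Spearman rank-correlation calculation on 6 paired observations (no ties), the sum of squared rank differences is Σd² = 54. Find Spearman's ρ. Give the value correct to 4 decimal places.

ρ = 1 − 6Σd² / [n(n²−1)] = 1 − 6×54 / (6×35)
  = 1 − 324/210 = 1 − 1.54286 ≈ -0.5429

-0.5429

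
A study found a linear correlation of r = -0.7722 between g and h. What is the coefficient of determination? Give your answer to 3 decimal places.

r² = (-0.7722)² = 0.596

0.596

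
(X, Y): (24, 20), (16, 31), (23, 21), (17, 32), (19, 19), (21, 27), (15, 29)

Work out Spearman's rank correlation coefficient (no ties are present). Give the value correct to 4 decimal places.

Rank X: 7, 2, 6, 3, 4, 5, 1
Rank Y: 2, 6, 3, 7, 1, 4, 5
d = rank(X) − rank(Y): 5, -4, 3, -4, 3, 1, -4; Σd² = 92
ρ = 1 − 6Σd² / [n(n²−1)] = 1 − 6×92 / (7×48) = 1 − 552/336 ≈ -0.6429

-0.6429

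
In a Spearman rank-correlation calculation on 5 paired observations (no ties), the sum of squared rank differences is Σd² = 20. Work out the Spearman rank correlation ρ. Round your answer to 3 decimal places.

ρ = 1 − 6Σd² / [n(n²−1)] = 1 − 6×20 / (5×24)
  = 1 − 120/120 = 1 − 1.0000 ≈ 0.000

0.000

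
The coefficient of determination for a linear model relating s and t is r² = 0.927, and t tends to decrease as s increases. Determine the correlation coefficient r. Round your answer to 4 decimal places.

-0.9628

|r| = √0.927 = 0.9628
The association is negative, so r = −0.9628.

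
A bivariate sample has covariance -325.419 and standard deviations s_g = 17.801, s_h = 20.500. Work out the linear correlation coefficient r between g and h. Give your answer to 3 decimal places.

-0.892

r = Cov(g,h) / (s_g · s_h) = -325.419 / (17.801 × 20.500)
  = -325.419 / 364.9205 ≈ -0.892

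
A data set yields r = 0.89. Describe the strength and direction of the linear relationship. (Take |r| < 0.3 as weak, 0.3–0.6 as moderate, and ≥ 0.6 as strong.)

r = 0.89 > 0 so the relationship is positive.
|r| = 0.89, which falls in the strong range.

strong positive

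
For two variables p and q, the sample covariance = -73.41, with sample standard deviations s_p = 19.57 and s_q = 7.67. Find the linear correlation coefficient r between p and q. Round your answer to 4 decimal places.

-0.4891

r = Cov(p,q) / (s_p · s_q) = -73.41 / (19.57 × 7.67)
  = -73.41 / 150.1019 ≈ -0.4891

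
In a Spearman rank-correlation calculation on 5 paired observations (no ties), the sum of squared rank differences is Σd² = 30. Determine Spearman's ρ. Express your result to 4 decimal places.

-0.5000

ρ = 1 − 6Σd² / [n(n²−1)] = 1 − 6×30 / (5×24)
  = 1 − 180/120 = 1 − 1.50000 ≈ -0.5000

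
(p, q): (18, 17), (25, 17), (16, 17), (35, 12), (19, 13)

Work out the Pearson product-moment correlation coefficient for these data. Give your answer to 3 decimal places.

-0.621

n = 5, Σp = 113, Σq = 76, Σp² = 2791, Σq² = 1180, Σpq = 1670
nΣpq − ΣpΣq = 8350 − 8588 = -238
nΣp² − (Σp)² = 13955 − 12769 = 1186; nΣq² − (Σq)² = 5900 − 5776 = 124
r = -238 / √(1186 × 124) = -238 / 383.4892 ≈ -0.621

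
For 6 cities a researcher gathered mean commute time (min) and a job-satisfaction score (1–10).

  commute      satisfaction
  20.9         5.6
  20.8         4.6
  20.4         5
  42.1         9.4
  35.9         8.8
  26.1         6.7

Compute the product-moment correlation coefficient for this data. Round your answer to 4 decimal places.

n = 6, Σx = 166.2, Σy = 40.1, Σx² = 5028.04, Σy² = 288.21, Σxy = 1201.25
nΣxy − ΣxΣy = 7207.5 − 6664.62 = 542.88
nΣx² − (Σx)² = 30168.24 − 27622.44 = 2545.8; nΣy² − (Σy)² = 1729.26 − 1608.01 = 121.25
r = 542.88 / √(2545.8 × 121.25) = 542.88 / 555.5882 ≈ 0.9771

0.9771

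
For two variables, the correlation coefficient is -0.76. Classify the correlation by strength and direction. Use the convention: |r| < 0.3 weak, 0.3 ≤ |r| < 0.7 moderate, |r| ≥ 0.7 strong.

strong negative

r = -0.76 < 0 so the relationship is negative.
|r| = 0.76, which falls in the strong range.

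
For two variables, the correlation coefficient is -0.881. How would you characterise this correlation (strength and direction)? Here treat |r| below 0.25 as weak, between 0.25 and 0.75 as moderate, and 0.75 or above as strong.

r = -0.881 < 0 so the relationship is negative.
|r| = 0.881, which falls in the strong range.

strong negative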